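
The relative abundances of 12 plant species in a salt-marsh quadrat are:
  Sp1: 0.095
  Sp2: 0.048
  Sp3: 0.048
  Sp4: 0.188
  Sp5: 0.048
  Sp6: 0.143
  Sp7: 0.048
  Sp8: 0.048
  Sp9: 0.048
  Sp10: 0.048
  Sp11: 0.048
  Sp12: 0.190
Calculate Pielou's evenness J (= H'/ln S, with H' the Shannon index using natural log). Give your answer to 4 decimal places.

0.9246

H' = −Σ pᵢ ln pᵢ = −((-0.223618) + (-0.145755) + (-0.145755) + (-0.314207) + (-0.145755) + (-0.278122) + (-0.145755) + (-0.145755) + (-0.145755) + (-0.145755) + (-0.145755) + (-0.315539)) = 2.297523 (working shown to 6 dp, full precision carried).
With S = 12 species, ln S = 2.484907, so J = 2.297523/2.484907 = 0.924591, i.e. 0.9246 to 4 decimal places.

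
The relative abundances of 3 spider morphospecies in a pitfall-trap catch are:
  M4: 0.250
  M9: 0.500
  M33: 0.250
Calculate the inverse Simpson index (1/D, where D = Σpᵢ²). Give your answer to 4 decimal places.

D = 0.25² + 0.5² + 0.25² = 0.0625000 + 0.2500000 + 0.0625000 = 0.3750000 (working shown to 7 dp, full precision carried).
So 1/D = 2.666667, i.e. 2.6667 to 4 decimal places.

2.6667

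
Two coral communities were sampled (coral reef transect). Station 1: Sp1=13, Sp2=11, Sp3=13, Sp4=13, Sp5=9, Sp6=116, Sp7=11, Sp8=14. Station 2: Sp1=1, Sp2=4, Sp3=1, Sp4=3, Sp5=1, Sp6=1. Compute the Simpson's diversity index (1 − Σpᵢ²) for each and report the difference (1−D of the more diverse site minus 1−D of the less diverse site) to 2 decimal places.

Station 1: N=200, proportions 0.065, 0.055, 0.065, 0.065, 0.045, 0.58, 0.055, 0.07, giving 1−D = 0.63795 (working shown to 5 dp, full precision carried).
Station 2: N=11, proportions 0.09091, 0.36364, 0.09091, 0.27273, 0.09091, 0.09091, giving 1−D = 0.76033.
Difference = |0.63795 − 0.76033| = 0.12238, i.e. 0.12 to 2 decimal places.

0.12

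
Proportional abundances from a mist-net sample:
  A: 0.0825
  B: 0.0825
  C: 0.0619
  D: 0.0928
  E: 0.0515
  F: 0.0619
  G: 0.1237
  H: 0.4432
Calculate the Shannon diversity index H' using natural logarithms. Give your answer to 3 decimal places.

1.749

Each pᵢ ln pᵢ term (working shown to 5 dp, full precision carried): 0.0825×(-2.49496)=-0.20583, 0.0825×(-2.49496)=-0.20583, 0.0619×(-2.78224)=-0.17222, 0.0928×(-2.37731)=-0.22061, 0.0515×(-2.96617)=-0.15276, 0.0619×(-2.78224)=-0.17222, 0.1237×(-2.08990)=-0.25852, 0.4432×(-0.81373)=-0.36065.
Sum = -1.74865, so H' = 1.749.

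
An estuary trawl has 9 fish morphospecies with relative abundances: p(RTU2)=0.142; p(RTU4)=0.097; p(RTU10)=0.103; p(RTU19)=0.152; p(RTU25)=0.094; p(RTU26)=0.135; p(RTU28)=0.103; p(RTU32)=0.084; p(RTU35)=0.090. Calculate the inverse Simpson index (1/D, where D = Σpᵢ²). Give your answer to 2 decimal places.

D = 0.142² + 0.097² + 0.103² + 0.152² + 0.094² + 0.135² + 0.103² + 0.084² + 0.09² = 0.020164 + 0.009409 + 0.010609 + 0.023104 + 0.008836 + 0.018225 + 0.010609 + 0.007056 + 0.008100 = 0.116112 (working shown to 6 dp, full precision carried).
So 1/D = 8.6124, i.e. 8.61 to 2 decimal places.

8.61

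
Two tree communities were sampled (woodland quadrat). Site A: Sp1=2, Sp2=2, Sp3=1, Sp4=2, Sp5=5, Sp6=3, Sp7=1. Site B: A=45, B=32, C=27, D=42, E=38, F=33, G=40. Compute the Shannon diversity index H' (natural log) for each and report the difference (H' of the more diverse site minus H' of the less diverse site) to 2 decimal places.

Site A: N=16, proportions 0.125, 0.125, 0.0625, 0.125, 0.3125, 0.1875, 0.0625, giving H' = 1.80372 (working shown to 5 dp, full precision carried).
Site B: N=257, proportions 0.1751, 0.12451, 0.10506, 0.16342, 0.14786, 0.1284, 0.15564, giving H' = 1.93296.
Difference = |1.80372 − 1.93296| = 0.12924, i.e. 0.13 to 2 decimal places.

0.13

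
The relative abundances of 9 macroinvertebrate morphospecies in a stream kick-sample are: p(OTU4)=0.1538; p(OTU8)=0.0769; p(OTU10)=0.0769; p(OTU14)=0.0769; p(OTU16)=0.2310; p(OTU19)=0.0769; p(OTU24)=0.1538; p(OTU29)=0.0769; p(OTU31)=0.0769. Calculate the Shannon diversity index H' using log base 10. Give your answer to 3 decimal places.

0.911

Each pᵢ log₁₀ pᵢ term (working shown to 5 dp, full precision carried): 0.1538×(-0.81304)=-0.12505, 0.0769×(-1.11407)=-0.08567, 0.0769×(-1.11407)=-0.08567, 0.0769×(-1.11407)=-0.08567, 0.231×(-0.63639)=-0.14701, 0.0769×(-1.11407)=-0.08567, 0.1538×(-0.81304)=-0.12505, 0.0769×(-1.11407)=-0.08567, 0.0769×(-1.11407)=-0.08567.
Sum = -0.91113, so H' = 0.911.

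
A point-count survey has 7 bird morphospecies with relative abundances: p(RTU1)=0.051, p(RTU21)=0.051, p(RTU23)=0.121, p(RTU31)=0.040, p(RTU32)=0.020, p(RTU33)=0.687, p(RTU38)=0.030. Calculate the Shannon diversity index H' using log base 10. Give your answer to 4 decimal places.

Each pᵢ log₁₀ pᵢ term (working shown to 6 dp, full precision carried): 0.051×(-1.292430)=-0.065914, 0.051×(-1.292430)=-0.065914, 0.121×(-0.917215)=-0.110983, 0.04×(-1.397940)=-0.055918, 0.02×(-1.698970)=-0.033979, 0.687×(-0.163043)=-0.112011, 0.03×(-1.522879)=-0.045686.
Sum = -0.490405, so H' = 0.4904.

0.4904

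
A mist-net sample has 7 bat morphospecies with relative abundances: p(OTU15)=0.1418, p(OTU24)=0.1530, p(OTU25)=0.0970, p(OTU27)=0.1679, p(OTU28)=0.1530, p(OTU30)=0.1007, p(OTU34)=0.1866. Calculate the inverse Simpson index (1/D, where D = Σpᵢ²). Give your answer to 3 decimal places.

D = 0.1418² + 0.153² + 0.097² + 0.1679² + 0.153² + 0.1007² + 0.1866² = 0.0201072 + 0.0234090 + 0.0094090 + 0.0281904 + 0.0234090 + 0.0101405 + 0.0348196 = 0.1494847 (working shown to 7 dp, full precision carried).
So 1/D = 6.68965, i.e. 6.690 to 3 decimal places.

6.690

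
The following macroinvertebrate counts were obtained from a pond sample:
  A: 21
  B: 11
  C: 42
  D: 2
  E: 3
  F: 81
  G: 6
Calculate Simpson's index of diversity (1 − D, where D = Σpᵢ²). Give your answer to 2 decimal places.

0.68

Total N = 21+11+42+2+3+81+6 = 166, so the proportions are 0.1265, 0.0663, 0.253, 0.012, 0.0181, 0.488, 0.0361 (working shown to 4 dp, full precision carried).
D = 0.1265² + 0.0663² + 0.253² + 0.012² + 0.0181² + 0.488² + 0.0361² = 0.0160 + 0.0044 + 0.0640 + 0.0001 + 0.0003 + 0.2381 + 0.0013 = 0.3243.
So 1 − D = 0.6757, i.e. 0.68 to 2 decimal places.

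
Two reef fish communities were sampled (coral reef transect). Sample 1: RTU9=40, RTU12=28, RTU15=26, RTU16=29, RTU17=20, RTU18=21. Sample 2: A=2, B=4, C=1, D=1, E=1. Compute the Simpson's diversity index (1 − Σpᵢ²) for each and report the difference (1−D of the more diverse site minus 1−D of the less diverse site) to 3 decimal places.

0.108

Sample 1: N=164, proportions 0.2439, 0.17073, 0.15854, 0.17683, 0.12195, 0.12805, giving 1−D = 0.82369 (working shown to 5 dp, full precision carried).
Sample 2: N=9, proportions 0.22222, 0.44444, 0.11111, 0.11111, 0.11111, giving 1−D = 0.71605.
Difference = |0.82369 − 0.71605| = 0.10764, i.e. 0.108 to 3 decimal places.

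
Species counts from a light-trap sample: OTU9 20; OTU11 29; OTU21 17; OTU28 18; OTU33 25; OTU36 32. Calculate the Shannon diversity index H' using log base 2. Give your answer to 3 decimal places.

Total N = 20+29+17+18+25+32 = 141, so the proportions are 0.14184, 0.20567, 0.12057, 0.12766, 0.1773, 0.22695 (working shown to 5 dp, full precision carried).
Each pᵢ log₂ pᵢ term: 0.14184×(-2.81762)=-0.39966, 0.20567×(-2.28157)=-0.46926, 0.12057×(-3.05209)=-0.36798, 0.12766×(-2.96963)=-0.37910, 0.1773×(-2.49570)=-0.44250, 0.22695×(-2.13955)=-0.48557.
Sum = -2.54408, so H' = 2.544.

2.544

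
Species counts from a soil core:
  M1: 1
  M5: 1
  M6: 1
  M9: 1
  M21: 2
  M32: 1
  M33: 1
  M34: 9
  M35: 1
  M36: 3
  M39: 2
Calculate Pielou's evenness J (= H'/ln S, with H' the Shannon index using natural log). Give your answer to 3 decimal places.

Total N = 1+1+1+1+2+1+1+9+1+3+2 = 23, so the proportions are 0.04348, 0.04348, 0.04348, 0.04348, 0.08696, 0.04348, 0.04348, 0.3913, 0.04348, 0.13043, 0.08696 (working shown to 5 dp, full precision carried).
H' = −Σ pᵢ ln pᵢ = −((-0.13633) + (-0.13633) + (-0.13633) + (-0.13633) + (-0.21238) + (-0.13633) + (-0.13633) + (-0.36715) + (-0.13633) + (-0.26568) + (-0.21238)) = 2.01187.
With S = 11 species, ln S = 2.39790, so J = 2.01187/2.39790 = 0.83901, i.e. 0.839 to 3 decimal places.

0.839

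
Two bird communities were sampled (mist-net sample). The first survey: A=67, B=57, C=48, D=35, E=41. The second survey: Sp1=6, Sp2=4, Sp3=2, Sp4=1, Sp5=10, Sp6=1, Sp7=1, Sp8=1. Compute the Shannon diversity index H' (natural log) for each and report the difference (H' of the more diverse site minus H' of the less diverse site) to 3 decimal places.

0.109

The first survey: N=248, proportions 0.27016, 0.22984, 0.19355, 0.14113, 0.16532, giving H' = 1.58327 (working shown to 5 dp, full precision carried).
The second survey: N=26, proportions 0.23077, 0.15385, 0.07692, 0.03846, 0.38462, 0.03846, 0.03846, 0.03846, giving H' = 1.69241.
Difference = |1.58327 − 1.69241| = 0.10914, i.e. 0.109 to 3 decimal places.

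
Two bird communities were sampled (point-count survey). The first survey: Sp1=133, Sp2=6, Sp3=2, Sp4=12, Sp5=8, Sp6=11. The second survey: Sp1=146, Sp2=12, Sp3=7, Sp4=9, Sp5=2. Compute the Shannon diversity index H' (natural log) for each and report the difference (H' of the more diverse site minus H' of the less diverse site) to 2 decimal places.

The first survey: N=172, proportions 0.7733, 0.0349, 0.0116, 0.0698, 0.0465, 0.064, giving H' = 0.8720 (working shown to 4 dp, full precision carried).
The second survey: N=176, proportions 0.8295, 0.0682, 0.0398, 0.0511, 0.0114, giving H' = 0.6693.
Difference = |0.8720 − 0.6693| = 0.2027, i.e. 0.20 to 2 decimal places.

0.20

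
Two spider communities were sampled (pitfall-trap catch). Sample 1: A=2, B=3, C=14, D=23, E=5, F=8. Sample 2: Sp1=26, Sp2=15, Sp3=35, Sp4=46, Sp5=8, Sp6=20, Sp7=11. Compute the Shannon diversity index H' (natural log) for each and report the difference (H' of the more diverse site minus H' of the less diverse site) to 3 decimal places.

0.306

Sample 1: N=55, proportions 0.03636, 0.05455, 0.25455, 0.41818, 0.09091, 0.14545, giving H' = 1.49046 (working shown to 5 dp, full precision carried).
Sample 2: N=161, proportions 0.16149, 0.09317, 0.21739, 0.28571, 0.04969, 0.12422, 0.06832, giving H' = 1.79685.
Difference = |1.49046 − 1.79685| = 0.30639, i.e. 0.306 to 3 decimal places.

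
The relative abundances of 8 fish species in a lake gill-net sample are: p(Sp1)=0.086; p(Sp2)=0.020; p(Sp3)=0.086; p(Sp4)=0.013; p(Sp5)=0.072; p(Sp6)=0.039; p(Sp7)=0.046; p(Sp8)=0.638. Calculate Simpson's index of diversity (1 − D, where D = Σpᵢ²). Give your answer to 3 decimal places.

0.569

D = 0.086² + 0.02² + 0.086² + 0.013² + 0.072² + 0.039² + 0.046² + 0.638² = 0.00740 + 0.00040 + 0.00740 + 0.00017 + 0.00518 + 0.00152 + 0.00212 + 0.40704 = 0.43123 (working shown to 5 dp, full precision carried).
So 1 − D = 0.56877, i.e. 0.569 to 3 decimal places.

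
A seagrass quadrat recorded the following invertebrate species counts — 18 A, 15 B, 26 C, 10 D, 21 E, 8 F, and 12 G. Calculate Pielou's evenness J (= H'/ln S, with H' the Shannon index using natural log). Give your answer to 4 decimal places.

0.9637

Total N = 18+15+26+10+21+8+12 = 110, so the proportions are 0.163636, 0.136364, 0.236364, 0.090909, 0.190909, 0.072727, 0.109091 (working shown to 6 dp, full precision carried).
H' = −Σ pᵢ ln pᵢ = −((-0.296200) + (-0.271695) + (-0.340927) + (-0.217990) + (-0.316137) + (-0.190621) + (-0.241699)) = 1.875270.
With S = 7 species, ln S = 1.945910, so J = 1.875270/1.945910 = 0.963698, i.e. 0.9637 to 4 decimal places.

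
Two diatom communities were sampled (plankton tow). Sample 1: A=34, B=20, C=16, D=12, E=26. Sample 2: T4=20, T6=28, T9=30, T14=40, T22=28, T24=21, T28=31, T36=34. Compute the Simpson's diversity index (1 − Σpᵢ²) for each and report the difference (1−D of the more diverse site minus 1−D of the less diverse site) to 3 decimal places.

0.095

Sample 1: N=108, proportions 0.314815, 0.185185, 0.148148, 0.111111, 0.240741, giving 1−D = 0.774348 (working shown to 6 dp, full precision carried).
Sample 2: N=232, proportions 0.086207, 0.12069, 0.12931, 0.172414, 0.12069, 0.090517, 0.133621, 0.146552, giving 1−D = 0.869463.
Difference = |0.774348 − 0.869463| = 0.095115, i.e. 0.095 to 3 decimal places.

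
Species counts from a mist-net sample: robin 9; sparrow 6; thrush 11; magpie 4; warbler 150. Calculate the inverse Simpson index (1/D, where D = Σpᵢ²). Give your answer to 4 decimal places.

1.4239

Total N = 9+6+11+4+150 = 180, so the proportions are 0.05, 0.0333333, 0.0611111, 0.0222222, 0.8333333 (working shown to 7 dp, full precision carried).
D = 0.05² + 0.0333333² + 0.0611111² + 0.0222222² + 0.8333333² = 0.0025000 + 0.0011111 + 0.0037346 + 0.0004938 + 0.6944444 = 0.7022840.
So 1/D = 1.423925, i.e. 1.4239 to 4 decimal places.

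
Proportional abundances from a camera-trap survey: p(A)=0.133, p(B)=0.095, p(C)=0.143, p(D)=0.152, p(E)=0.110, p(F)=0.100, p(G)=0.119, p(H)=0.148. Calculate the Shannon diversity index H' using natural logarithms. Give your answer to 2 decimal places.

2.07

Each pᵢ ln pᵢ term (working shown to 4 dp, full precision carried): 0.133×(-2.0174)=-0.2683, 0.095×(-2.3539)=-0.2236, 0.143×(-1.9449)=-0.2781, 0.152×(-1.8839)=-0.2863, 0.11×(-2.2073)=-0.2428, 0.1×(-2.3026)=-0.2303, 0.119×(-2.1286)=-0.2533, 0.148×(-1.9105)=-0.2828.
Sum = -2.0655, so H' = 2.07.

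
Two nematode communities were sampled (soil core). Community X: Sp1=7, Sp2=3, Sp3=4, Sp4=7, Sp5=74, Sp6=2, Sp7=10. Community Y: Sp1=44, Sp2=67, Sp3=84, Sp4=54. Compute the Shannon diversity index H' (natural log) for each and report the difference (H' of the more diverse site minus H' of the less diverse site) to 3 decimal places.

Community X: N=107, proportions 0.06542, 0.02804, 0.03738, 0.06542, 0.69159, 0.01869, 0.09346, giving H' = 1.13080 (working shown to 5 dp, full precision carried).
Community Y: N=249, proportions 0.17671, 0.26908, 0.33735, 0.21687, giving H' = 1.35756.
Difference = |1.13080 − 1.35756| = 0.22676, i.e. 0.227 to 3 decimal places.

0.227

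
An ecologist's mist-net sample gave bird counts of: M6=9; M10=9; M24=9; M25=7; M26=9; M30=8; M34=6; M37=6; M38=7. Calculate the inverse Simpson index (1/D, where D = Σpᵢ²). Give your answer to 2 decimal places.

8.78

Total N = 9+9+9+7+9+8+6+6+7 = 70, so the proportions are 0.128571, 0.128571, 0.128571, 0.1, 0.128571, 0.114286, 0.085714, 0.085714, 0.1 (working shown to 6 dp, full precision carried).
D = 0.128571² + 0.128571² + 0.128571² + 0.1² + 0.128571² + 0.114286² + 0.085714² + 0.085714² + 0.1² = 0.016531 + 0.016531 + 0.016531 + 0.010000 + 0.016531 + 0.013061 + 0.007347 + 0.007347 + 0.010000 = 0.113878.
So 1/D = 8.7814, i.e. 8.78 to 2 decimal places.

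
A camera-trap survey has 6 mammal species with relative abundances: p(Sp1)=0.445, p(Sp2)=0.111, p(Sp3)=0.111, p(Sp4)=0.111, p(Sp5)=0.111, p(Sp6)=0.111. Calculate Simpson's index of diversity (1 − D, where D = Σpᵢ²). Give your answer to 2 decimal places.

D = 0.445² + 0.111² + 0.111² + 0.111² + 0.111² + 0.111² = 0.1980 + 0.0123 + 0.0123 + 0.0123 + 0.0123 + 0.0123 = 0.2596 (working shown to 4 dp, full precision carried).
So 1 − D = 0.7404, i.e. 0.74 to 2 decimal places.

0.74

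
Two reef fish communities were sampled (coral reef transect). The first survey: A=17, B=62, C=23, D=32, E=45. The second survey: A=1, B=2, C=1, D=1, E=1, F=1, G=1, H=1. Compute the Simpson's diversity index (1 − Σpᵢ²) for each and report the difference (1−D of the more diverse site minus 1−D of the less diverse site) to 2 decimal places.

0.10

The first survey: N=179, proportions 0.095, 0.3464, 0.1285, 0.1788, 0.2514, giving 1−D = 0.7593 (working shown to 4 dp, full precision carried).
The second survey: N=9, proportions 0.1111, 0.2222, 0.1111, 0.1111, 0.1111, 0.1111, 0.1111, 0.1111, giving 1−D = 0.8642.
Difference = |0.7593 − 0.8642| = 0.1049, i.e. 0.10 to 2 decimal places.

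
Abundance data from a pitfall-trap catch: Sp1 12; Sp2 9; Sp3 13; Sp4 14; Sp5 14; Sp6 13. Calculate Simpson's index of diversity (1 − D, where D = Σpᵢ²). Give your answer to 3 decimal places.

0.830

Total N = 12+9+13+14+14+13 = 75, so the proportions are 0.16, 0.12, 0.17333, 0.18667, 0.18667, 0.17333 (working shown to 5 dp, full precision carried).
D = 0.16² + 0.12² + 0.17333² + 0.18667² + 0.18667² + 0.17333² = 0.02560 + 0.01440 + 0.03004 + 0.03484 + 0.03484 + 0.03004 = 0.16978.
So 1 − D = 0.83022, i.e. 0.830 to 3 decimal places.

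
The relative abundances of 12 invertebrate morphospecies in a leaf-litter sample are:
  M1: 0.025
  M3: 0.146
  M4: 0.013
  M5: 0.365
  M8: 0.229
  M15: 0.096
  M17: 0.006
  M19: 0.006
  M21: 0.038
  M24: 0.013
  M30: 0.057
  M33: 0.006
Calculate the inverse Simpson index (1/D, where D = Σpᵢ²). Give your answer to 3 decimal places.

4.505

D = 0.025² + 0.146² + 0.013² + 0.365² + 0.229² + 0.096² + 0.006² + 0.006² + 0.038² + 0.013² + 0.057² + 0.006² = 0.0006250 + 0.0213160 + 0.0001690 + 0.1332250 + 0.0524410 + 0.0092160 + 0.0000360 + 0.0000360 + 0.0014440 + 0.0001690 + 0.0032490 + 0.0000360 = 0.2219620 (working shown to 7 dp, full precision carried).
So 1/D = 4.50528, i.e. 4.505 to 3 decimal places.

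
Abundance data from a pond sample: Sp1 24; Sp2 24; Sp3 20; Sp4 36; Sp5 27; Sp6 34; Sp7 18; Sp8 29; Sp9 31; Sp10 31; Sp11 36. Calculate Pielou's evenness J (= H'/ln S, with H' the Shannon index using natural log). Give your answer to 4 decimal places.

Total N = 24+24+20+36+27+34+18+29+31+31+36 = 310, so the proportions are 0.077419, 0.077419, 0.064516, 0.116129, 0.087097, 0.109677, 0.058065, 0.093548, 0.1, 0.1, 0.116129 (working shown to 6 dp, full precision carried).
H' = −Σ pᵢ ln pᵢ = −((-0.198079) + (-0.198079) + (-0.176828) + (-0.250032) + (-0.212580) + (-0.242410) + (-0.165263) + (-0.221642) + (-0.230259) + (-0.230259) + (-0.250032)) = 2.375463.
With S = 11 species, ln S = 2.397895, so J = 2.375463/2.397895 = 0.990645, i.e. 0.9906 to 4 decimal places.

0.9906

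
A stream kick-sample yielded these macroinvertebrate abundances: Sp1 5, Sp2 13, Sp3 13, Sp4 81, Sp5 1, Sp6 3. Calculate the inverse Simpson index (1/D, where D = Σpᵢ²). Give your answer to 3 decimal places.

Total N = 5+13+13+81+1+3 = 116, so the proportions are 0.043103, 0.112069, 0.112069, 0.698276, 0.008621, 0.025862 (working shown to 6 dp, full precision carried).
D = 0.043103² + 0.112069² + 0.112069² + 0.698276² + 0.008621² + 0.025862² = 0.001858 + 0.012559 + 0.012559 + 0.487589 + 0.000074 + 0.000669 = 0.515309.
So 1/D = 1.94058, i.e. 1.941 to 3 decimal places.

1.941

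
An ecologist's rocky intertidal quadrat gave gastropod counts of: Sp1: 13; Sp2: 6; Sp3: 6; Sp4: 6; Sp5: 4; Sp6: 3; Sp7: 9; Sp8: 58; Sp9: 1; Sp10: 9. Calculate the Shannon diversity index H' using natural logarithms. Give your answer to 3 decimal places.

1.706

Total N = 13+6+6+6+4+3+9+58+1+9 = 115, so the proportions are 0.11304, 0.05217, 0.05217, 0.05217, 0.03478, 0.02609, 0.07826, 0.50435, 0.0087, 0.07826 (working shown to 5 dp, full precision carried).
Each pᵢ ln pᵢ term: 0.11304×(-2.17998)=-0.24643, 0.05217×(-2.95317)=-0.15408, 0.05217×(-2.95317)=-0.15408, 0.05217×(-2.95317)=-0.15408, 0.03478×(-3.35864)=-0.11682, 0.02609×(-3.64632)=-0.09512, 0.07826×(-2.54771)=-0.19939, 0.50435×(-0.68449)=-0.34522, 0.0087×(-4.74493)=-0.04126, 0.07826×(-2.54771)=-0.19939.
Sum = -1.70586, so H' = 1.706.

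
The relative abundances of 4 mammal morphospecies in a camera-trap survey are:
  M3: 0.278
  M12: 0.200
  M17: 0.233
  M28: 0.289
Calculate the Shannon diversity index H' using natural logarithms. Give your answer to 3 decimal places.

Each pᵢ ln pᵢ term (working shown to 5 dp, full precision carried): 0.278×(-1.28013)=-0.35588, 0.2×(-1.60944)=-0.32189, 0.233×(-1.45672)=-0.33942, 0.289×(-1.24133)=-0.35874.
Sum = -1.37592, so H' = 1.376.

1.376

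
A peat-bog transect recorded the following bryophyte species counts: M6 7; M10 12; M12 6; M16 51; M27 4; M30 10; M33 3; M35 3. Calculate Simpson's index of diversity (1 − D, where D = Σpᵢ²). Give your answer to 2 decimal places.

0.68

Total N = 7+12+6+51+4+10+3+3 = 96, so the proportions are 0.0729, 0.125, 0.0625, 0.5312, 0.0417, 0.1042, 0.0312, 0.0312 (working shown to 4 dp, full precision carried).
D = 0.0729² + 0.125² + 0.0625² + 0.5312² + 0.0417² + 0.1042² + 0.0312² + 0.0312² = 0.0053 + 0.0156 + 0.0039 + 0.2822 + 0.0017 + 0.0109 + 0.0010 + 0.0010 = 0.3216.
So 1 − D = 0.6784, i.e. 0.68 to 2 decimal places.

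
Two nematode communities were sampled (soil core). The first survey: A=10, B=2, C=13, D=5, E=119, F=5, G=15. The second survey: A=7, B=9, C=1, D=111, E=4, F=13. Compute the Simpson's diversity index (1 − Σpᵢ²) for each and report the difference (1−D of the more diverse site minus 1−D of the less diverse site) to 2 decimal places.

0.09

The first survey: N=169, proportions 0.0592, 0.0118, 0.0769, 0.0296, 0.7041, 0.0296, 0.0888, giving 1−D = 0.4850 (working shown to 4 dp, full precision carried).
The second survey: N=145, proportions 0.0483, 0.0621, 0.0069, 0.7655, 0.0276, 0.0897, giving 1−D = 0.3990.
Difference = |0.4850 − 0.3990| = 0.0860, i.e. 0.09 to 2 decimal places.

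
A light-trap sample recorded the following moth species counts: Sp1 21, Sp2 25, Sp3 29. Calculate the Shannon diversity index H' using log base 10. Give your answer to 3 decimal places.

Total N = 21+25+29 = 75, so the proportions are 0.28, 0.33333, 0.38667 (working shown to 5 dp, full precision carried).
Each pᵢ log₁₀ pᵢ term: 0.28×(-0.55284)=-0.15480, 0.33333×(-0.47712)=-0.15904, 0.38667×(-0.41266)=-0.15956.
Sum = -0.47340, so H' = 0.473.

0.473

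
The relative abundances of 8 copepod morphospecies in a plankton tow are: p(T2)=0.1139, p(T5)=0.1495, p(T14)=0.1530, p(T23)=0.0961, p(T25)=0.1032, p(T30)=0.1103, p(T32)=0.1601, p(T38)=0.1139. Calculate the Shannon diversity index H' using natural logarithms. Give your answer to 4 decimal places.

Each pᵢ ln pᵢ term (working shown to 6 dp, full precision carried): 0.1139×(-2.172434)=-0.247440, 0.1495×(-1.900459)=-0.284119, 0.153×(-1.877317)=-0.287230, 0.0961×(-2.342366)=-0.225101, 0.1032×(-2.271086)=-0.234376, 0.1103×(-2.204551)=-0.243162, 0.1601×(-1.831957)=-0.293296, 0.1139×(-2.172434)=-0.247440.
Sum = -2.062164, so H' = 2.0622.

2.0622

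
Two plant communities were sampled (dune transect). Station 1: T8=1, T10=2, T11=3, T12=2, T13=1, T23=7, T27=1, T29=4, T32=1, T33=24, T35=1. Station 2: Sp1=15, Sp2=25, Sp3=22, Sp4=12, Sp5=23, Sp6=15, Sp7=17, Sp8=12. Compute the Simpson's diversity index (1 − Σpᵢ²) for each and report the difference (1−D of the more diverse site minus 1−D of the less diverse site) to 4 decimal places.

0.1661

Station 1: N=47, proportions 0.021277, 0.042553, 0.06383, 0.042553, 0.021277, 0.148936, 0.021277, 0.085106, 0.021277, 0.510638, 0.021277, giving 1−D = 0.699864 (working shown to 6 dp, full precision carried).
Station 2: N=141, proportions 0.106383, 0.177305, 0.156028, 0.085106, 0.163121, 0.106383, 0.120567, 0.085106, giving 1−D = 0.865952.
Difference = |0.699864 − 0.865952| = 0.166088, i.e. 0.1661 to 4 decimal places.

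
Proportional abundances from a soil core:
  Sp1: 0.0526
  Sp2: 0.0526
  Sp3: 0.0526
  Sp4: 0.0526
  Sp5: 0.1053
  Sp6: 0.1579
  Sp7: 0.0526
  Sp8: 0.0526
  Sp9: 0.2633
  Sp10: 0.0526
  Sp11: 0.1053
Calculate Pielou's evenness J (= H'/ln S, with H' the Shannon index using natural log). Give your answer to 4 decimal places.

0.9180

H' = −Σ pᵢ ln pᵢ = −((-0.154909) + (-0.154909) + (-0.154909) + (-0.154909) + (-0.237024) + (-0.291451) + (-0.154909) + (-0.154909) + (-0.351364) + (-0.154909) + (-0.237024)) = 2.201226 (working shown to 6 dp, full precision carried).
With S = 11 species, ln S = 2.397895, so J = 2.201226/2.397895 = 0.917983, i.e. 0.9180 to 4 decimal places.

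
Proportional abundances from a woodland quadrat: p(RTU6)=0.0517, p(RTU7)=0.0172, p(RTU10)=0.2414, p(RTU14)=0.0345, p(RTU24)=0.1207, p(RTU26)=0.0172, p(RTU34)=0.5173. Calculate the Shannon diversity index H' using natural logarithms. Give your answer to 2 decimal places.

Each pᵢ ln pᵢ term (working shown to 4 dp, full precision carried): 0.0517×(-2.9623)=-0.1532, 0.0172×(-4.0628)=-0.0699, 0.2414×(-1.4213)=-0.3431, 0.0345×(-3.3668)=-0.1162, 0.1207×(-2.1144)=-0.2552, 0.0172×(-4.0628)=-0.0699, 0.5173×(-0.6591)=-0.3410.
Sum = -1.3484, so H' = 1.35.

1.35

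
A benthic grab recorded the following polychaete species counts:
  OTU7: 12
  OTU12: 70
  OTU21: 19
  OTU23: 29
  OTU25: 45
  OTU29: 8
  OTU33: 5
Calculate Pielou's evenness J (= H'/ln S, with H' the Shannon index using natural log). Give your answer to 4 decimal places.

Total N = 12+70+19+29+45+8+5 = 188, so the proportions are 0.06383, 0.37234, 0.101064, 0.154255, 0.239362, 0.042553, 0.026596 (working shown to 6 dp, full precision carried).
H' = −Σ pᵢ ln pᵢ = −((-0.175630) + (-0.367853) + (-0.231639) + (-0.288326) + (-0.342234) + (-0.134340) + (-0.096463)) = 1.636485.
With S = 7 species, ln S = 1.945910, so J = 1.636485/1.945910 = 0.840987, i.e. 0.8410 to 4 decimal places.

0.8410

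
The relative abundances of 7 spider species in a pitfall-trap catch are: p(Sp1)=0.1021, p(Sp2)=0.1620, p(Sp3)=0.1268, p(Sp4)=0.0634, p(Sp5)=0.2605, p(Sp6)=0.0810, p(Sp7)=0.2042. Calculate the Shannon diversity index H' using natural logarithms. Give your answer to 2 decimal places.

Each pᵢ ln pᵢ term (working shown to 4 dp, full precision carried): 0.1021×(-2.2818)=-0.2330, 0.162×(-1.8202)=-0.2949, 0.1268×(-2.0651)=-0.2619, 0.0634×(-2.7583)=-0.1749, 0.2605×(-1.3452)=-0.3504, 0.081×(-2.5133)=-0.2036, 0.2042×(-1.5887)=-0.3244.
Sum = -1.8430, so H' = 1.84.

1.84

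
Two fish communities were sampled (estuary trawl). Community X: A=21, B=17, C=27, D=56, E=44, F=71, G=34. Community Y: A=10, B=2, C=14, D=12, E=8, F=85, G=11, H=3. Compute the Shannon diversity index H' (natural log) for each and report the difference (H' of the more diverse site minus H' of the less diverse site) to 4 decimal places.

0.4129

Community X: N=270, proportions 0.077778, 0.062963, 0.1, 0.207407, 0.162963, 0.262963, 0.125926, giving H' = 1.837097 (working shown to 6 dp, full precision carried).
Community Y: N=145, proportions 0.068966, 0.013793, 0.096552, 0.082759, 0.055172, 0.586207, 0.075862, 0.02069, giving H' = 1.424241.
Difference = |1.837097 − 1.424241| = 0.412856, i.e. 0.4129 to 4 decimal places.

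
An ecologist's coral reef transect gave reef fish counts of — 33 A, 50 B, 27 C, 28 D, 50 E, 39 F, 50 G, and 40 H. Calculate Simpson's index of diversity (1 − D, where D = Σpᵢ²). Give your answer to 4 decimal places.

0.8684

Total N = 33+50+27+28+50+39+50+40 = 317, so the proportions are 0.104101, 0.157729, 0.085174, 0.088328, 0.157729, 0.123028, 0.157729, 0.126183 (working shown to 6 dp, full precision carried).
D = 0.104101² + 0.157729² + 0.085174² + 0.088328² + 0.157729² + 0.123028² + 0.157729² + 0.126183² = 0.010837 + 0.024878 + 0.007255 + 0.007802 + 0.024878 + 0.015136 + 0.024878 + 0.015922 = 0.131587.
So 1 − D = 0.868413, i.e. 0.8684 to 4 decimal places.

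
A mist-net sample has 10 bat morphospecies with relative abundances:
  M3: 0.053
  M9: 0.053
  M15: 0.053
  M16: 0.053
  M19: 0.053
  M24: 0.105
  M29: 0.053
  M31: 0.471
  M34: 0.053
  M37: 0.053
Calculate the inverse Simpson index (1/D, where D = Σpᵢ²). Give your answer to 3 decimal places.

3.916

D = 0.053² + 0.053² + 0.053² + 0.053² + 0.053² + 0.105² + 0.053² + 0.471² + 0.053² + 0.053² = 0.0028090 + 0.0028090 + 0.0028090 + 0.0028090 + 0.0028090 + 0.0110250 + 0.0028090 + 0.2218410 + 0.0028090 + 0.0028090 = 0.2553380 (working shown to 7 dp, full precision carried).
So 1/D = 3.91638, i.e. 3.916 to 3 decimal places.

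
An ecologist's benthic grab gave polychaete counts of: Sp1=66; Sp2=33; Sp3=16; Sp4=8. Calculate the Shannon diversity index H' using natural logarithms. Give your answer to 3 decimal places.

Total N = 66+33+16+8 = 123, so the proportions are 0.53659, 0.26829, 0.13008, 0.06504 (working shown to 5 dp, full precision carried).
Each pᵢ ln pᵢ term: 0.53659×(-0.62253)=-0.33404, 0.26829×(-1.31568)=-0.35299, 0.13008×(-2.03960)=-0.26531, 0.06504×(-2.73274)=-0.17774.
Sum = -1.13008, so H' = 1.130.

1.130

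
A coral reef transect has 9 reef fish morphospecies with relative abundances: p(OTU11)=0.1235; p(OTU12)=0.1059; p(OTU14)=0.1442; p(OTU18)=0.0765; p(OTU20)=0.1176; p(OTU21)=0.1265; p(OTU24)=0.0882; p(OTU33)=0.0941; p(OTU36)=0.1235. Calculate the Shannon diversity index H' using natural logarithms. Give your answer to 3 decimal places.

2.180

Each pᵢ ln pᵢ term (working shown to 5 dp, full precision carried): 0.1235×(-2.09151)=-0.25830, 0.1059×(-2.24526)=-0.23777, 0.1442×(-1.93655)=-0.27925, 0.0765×(-2.57046)=-0.19664, 0.1176×(-2.14047)=-0.25172, 0.1265×(-2.06751)=-0.26154, 0.0882×(-2.42815)=-0.21416, 0.0941×(-2.36340)=-0.22240, 0.1235×(-2.09151)=-0.25830.
Sum = -2.18009, so H' = 2.180.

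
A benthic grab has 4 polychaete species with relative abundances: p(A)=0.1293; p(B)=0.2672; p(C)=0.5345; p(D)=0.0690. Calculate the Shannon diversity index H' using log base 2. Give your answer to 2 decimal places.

Each pᵢ log₂ pᵢ term (working shown to 4 dp, full precision carried): 0.1293×(-2.9512)=-0.3816, 0.2672×(-1.9040)=-0.5088, 0.5345×(-0.9037)=-0.4830, 0.069×(-3.8573)=-0.2662.
Sum = -1.6395, so H' = 1.64.

1.64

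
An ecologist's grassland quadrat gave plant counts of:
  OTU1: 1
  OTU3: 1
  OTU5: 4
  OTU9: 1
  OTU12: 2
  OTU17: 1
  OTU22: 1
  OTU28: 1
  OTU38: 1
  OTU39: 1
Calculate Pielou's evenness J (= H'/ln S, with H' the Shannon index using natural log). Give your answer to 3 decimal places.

0.931

Total N = 1+1+4+1+2+1+1+1+1+1 = 14, so the proportions are 0.07143, 0.07143, 0.28571, 0.07143, 0.14286, 0.07143, 0.07143, 0.07143, 0.07143, 0.07143 (working shown to 5 dp, full precision carried).
H' = −Σ pᵢ ln pᵢ = −((-0.18850) + (-0.18850) + (-0.35793) + (-0.18850) + (-0.27799) + (-0.18850) + (-0.18850) + (-0.18850) + (-0.18850) + (-0.18850)) = 2.14395.
With S = 10 species, ln S = 2.30259, so J = 2.14395/2.30259 = 0.93111, i.e. 0.931 to 3 decimal places.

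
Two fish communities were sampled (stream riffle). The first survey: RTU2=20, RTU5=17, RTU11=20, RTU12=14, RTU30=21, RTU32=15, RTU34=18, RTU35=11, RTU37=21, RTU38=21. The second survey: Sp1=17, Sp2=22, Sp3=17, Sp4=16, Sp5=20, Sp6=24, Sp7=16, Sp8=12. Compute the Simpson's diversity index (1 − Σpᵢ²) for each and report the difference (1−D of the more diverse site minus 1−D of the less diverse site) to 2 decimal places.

0.03

The first survey: N=178, proportions 0.11236, 0.09551, 0.11236, 0.07865, 0.11798, 0.08427, 0.10112, 0.0618, 0.11798, 0.11798, giving 1−D = 0.89654 (working shown to 5 dp, full precision carried).
The second survey: N=144, proportions 0.11806, 0.15278, 0.11806, 0.11111, 0.13889, 0.16667, 0.11111, 0.08333, giving 1−D = 0.87008.
Difference = |0.89654 − 0.87008| = 0.02646, i.e. 0.03 to 2 decimal places.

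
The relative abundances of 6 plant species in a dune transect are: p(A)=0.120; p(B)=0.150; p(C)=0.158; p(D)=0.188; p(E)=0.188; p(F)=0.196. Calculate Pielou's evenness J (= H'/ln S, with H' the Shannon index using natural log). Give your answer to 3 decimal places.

H' = −Σ pᵢ ln pᵢ = −((-0.25443) + (-0.28457) + (-0.29154) + (-0.31421) + (-0.31421) + (-0.31941)) = 1.77836 (working shown to 5 dp, full precision carried).
With S = 6 species, ln S = 1.79176, so J = 1.77836/1.79176 = 0.99252, i.e. 0.993 to 3 decimal places.

0.993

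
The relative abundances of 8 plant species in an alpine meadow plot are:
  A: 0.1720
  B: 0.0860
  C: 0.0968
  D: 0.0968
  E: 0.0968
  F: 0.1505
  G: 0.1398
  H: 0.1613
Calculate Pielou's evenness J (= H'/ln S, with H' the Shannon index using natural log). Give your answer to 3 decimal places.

H' = −Σ pᵢ ln pᵢ = −((-0.30276) + (-0.21099) + (-0.22604) + (-0.22604) + (-0.22604) + (-0.28502) + (-0.27506) + (-0.29429)) = 2.04624 (working shown to 5 dp, full precision carried).
With S = 8 species, ln S = 2.07944, so J = 2.04624/2.07944 = 0.98403, i.e. 0.984 to 3 decimal places.

0.984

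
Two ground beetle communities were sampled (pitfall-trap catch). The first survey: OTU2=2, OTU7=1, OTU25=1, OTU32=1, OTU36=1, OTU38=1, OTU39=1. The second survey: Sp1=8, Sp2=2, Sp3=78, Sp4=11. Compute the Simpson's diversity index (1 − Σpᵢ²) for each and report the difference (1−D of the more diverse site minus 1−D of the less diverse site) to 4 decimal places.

0.4838

The first survey: N=8, proportions 0.25, 0.125, 0.125, 0.125, 0.125, 0.125, 0.125, giving 1−D = 0.843750 (working shown to 6 dp, full precision carried).
The second survey: N=99, proportions 0.080808, 0.020202, 0.787879, 0.111111, giving 1−D = 0.359963.
Difference = |0.843750 − 0.359963| = 0.483787, i.e. 0.4838 to 4 decimal places.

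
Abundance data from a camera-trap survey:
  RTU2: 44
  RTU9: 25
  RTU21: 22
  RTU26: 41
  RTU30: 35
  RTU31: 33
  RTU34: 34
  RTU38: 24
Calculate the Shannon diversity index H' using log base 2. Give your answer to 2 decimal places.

2.96

Total N = 44+25+22+41+35+33+34+24 = 258, so the proportions are 0.1705, 0.0969, 0.0853, 0.1589, 0.1357, 0.1279, 0.1318, 0.093 (working shown to 4 dp, full precision carried).
Each pᵢ log₂ pᵢ term: 0.1705×(-2.5518)=-0.4352, 0.0969×(-3.3674)=-0.3263, 0.0853×(-3.5518)=-0.3029, 0.1589×(-2.6537)=-0.4217, 0.1357×(-2.8819)=-0.3910, 0.1279×(-2.9668)=-0.3795, 0.1318×(-2.9238)=-0.3853, 0.093×(-3.4263)=-0.3187.
Sum = -2.9605, so H' = 2.96.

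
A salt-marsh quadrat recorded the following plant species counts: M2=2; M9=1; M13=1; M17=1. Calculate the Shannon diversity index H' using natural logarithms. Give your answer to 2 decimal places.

Total N = 2+1+1+1 = 5, so the proportions are 0.4, 0.2, 0.2, 0.2 (working shown to 4 dp, full precision carried).
Each pᵢ ln pᵢ term: 0.4×(-0.9163)=-0.3665, 0.2×(-1.6094)=-0.3219, 0.2×(-1.6094)=-0.3219, 0.2×(-1.6094)=-0.3219.
Sum = -1.3322, so H' = 1.33.

1.33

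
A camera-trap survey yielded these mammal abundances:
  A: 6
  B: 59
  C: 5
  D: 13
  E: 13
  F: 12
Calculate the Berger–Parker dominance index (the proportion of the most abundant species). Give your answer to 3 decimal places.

0.546

Total N = 6+59+5+13+13+12 = 108, so the proportions are 0.05556, 0.5463, 0.0463, 0.12037, 0.12037, 0.11111 (working shown to 5 dp, full precision carried).
The largest proportion is 0.5463, i.e. d = 0.546 to 3 decimal places.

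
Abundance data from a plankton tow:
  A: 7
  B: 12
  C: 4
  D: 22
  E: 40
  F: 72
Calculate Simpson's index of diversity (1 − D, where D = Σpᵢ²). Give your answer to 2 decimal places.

Total N = 7+12+4+22+40+72 = 157, so the proportions are 0.0446, 0.0764, 0.0255, 0.1401, 0.2548, 0.4586 (working shown to 4 dp, full precision carried).
D = 0.0446² + 0.0764² + 0.0255² + 0.1401² + 0.2548² + 0.4586² = 0.0020 + 0.0058 + 0.0006 + 0.0196 + 0.0649 + 0.2103 = 0.3033.
So 1 − D = 0.6967, i.e. 0.70 to 2 decimal places.

0.70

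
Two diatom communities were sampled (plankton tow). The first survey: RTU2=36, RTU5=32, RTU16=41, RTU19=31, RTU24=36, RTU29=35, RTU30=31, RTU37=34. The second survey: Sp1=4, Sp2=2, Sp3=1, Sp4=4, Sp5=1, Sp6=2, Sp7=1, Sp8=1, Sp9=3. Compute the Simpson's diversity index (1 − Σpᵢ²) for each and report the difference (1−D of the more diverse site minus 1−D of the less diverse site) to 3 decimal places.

0.021

The first survey: N=276, proportions 0.13043, 0.11594, 0.14855, 0.11232, 0.13043, 0.12681, 0.11232, 0.12319, giving 1−D = 0.87398 (working shown to 5 dp, full precision carried).
The second survey: N=19, proportions 0.21053, 0.10526, 0.05263, 0.21053, 0.05263, 0.10526, 0.05263, 0.05263, 0.15789, giving 1−D = 0.85319.
Difference = |0.87398 − 0.85319| = 0.02079, i.e. 0.021 to 3 decimal places.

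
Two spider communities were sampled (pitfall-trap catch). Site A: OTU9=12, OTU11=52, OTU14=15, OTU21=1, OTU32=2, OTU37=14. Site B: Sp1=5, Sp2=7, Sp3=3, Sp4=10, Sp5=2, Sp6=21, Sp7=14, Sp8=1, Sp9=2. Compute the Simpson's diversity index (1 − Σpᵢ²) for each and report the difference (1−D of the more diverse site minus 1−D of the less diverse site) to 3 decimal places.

0.159

Site A: N=96, proportions 0.125, 0.54167, 0.15625, 0.01042, 0.02083, 0.14583, giving 1−D = 0.64475 (working shown to 5 dp, full precision carried).
Site B: N=65, proportions 0.07692, 0.10769, 0.04615, 0.15385, 0.03077, 0.32308, 0.21538, 0.01538, 0.03077, giving 1−D = 0.80379.
Difference = |0.64475 − 0.80379| = 0.15904, i.e. 0.159 to 3 decimal places.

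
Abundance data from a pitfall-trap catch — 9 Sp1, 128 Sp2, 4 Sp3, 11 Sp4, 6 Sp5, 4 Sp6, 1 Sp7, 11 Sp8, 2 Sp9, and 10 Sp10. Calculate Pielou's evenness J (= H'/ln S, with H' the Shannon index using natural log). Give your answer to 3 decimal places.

Total N = 9+128+4+11+6+4+1+11+2+10 = 186, so the proportions are 0.04839, 0.68817, 0.02151, 0.05914, 0.03226, 0.02151, 0.00538, 0.05914, 0.01075, 0.05376 (working shown to 5 dp, full precision carried).
H' = −Σ pᵢ ln pᵢ = −((-0.14654) + (-0.25718) + (-0.08257) + (-0.16724) + (-0.11077) + (-0.08257) + (-0.02810) + (-0.16724) + (-0.04874) + (-0.15716)) = 1.24810.
With S = 10 species, ln S = 2.30259, so J = 1.24810/2.30259 = 0.54204, i.e. 0.542 to 3 decimal places.

0.542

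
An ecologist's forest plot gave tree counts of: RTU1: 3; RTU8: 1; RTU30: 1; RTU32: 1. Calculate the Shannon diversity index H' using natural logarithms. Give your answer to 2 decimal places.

1.24

Total N = 3+1+1+1 = 6, so the proportions are 0.5, 0.1667, 0.1667, 0.1667 (working shown to 4 dp, full precision carried).
Each pᵢ ln pᵢ term: 0.5×(-0.6931)=-0.3466, 0.1667×(-1.7918)=-0.2986, 0.1667×(-1.7918)=-0.2986, 0.1667×(-1.7918)=-0.2986.
Sum = -1.2425, so H' = 1.24.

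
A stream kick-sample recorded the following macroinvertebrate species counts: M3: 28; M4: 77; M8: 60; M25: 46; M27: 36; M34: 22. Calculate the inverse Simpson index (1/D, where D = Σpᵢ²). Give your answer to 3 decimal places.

Total N = 28+77+60+46+36+22 = 269, so the proportions are 0.1040892, 0.2862454, 0.2230483, 0.1710037, 0.133829, 0.0817844 (working shown to 7 dp, full precision carried).
D = 0.1040892² + 0.2862454² + 0.2230483² + 0.1710037² + 0.133829² + 0.0817844² = 0.0108346 + 0.0819364 + 0.0497506 + 0.0292423 + 0.0179102 + 0.0066887 = 0.1963627.
So 1/D = 5.09262, i.e. 5.093 to 3 decimal places.

5.093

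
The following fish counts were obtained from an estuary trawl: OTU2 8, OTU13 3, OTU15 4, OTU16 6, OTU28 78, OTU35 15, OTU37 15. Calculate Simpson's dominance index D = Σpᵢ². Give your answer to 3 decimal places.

Total N = 8+3+4+6+78+15+15 = 129, so the proportions are 0.06202, 0.02326, 0.03101, 0.04651, 0.60465, 0.11628, 0.11628 (working shown to 5 dp, full precision carried).
D = 0.06202² + 0.02326² + 0.03101² + 0.04651² + 0.60465² + 0.11628² + 0.11628² = 0.00385 + 0.00054 + 0.00096 + 0.00216 + 0.36560 + 0.01352 + 0.01352 = 0.40016.
To 3 decimal places, D = 0.400.

0.400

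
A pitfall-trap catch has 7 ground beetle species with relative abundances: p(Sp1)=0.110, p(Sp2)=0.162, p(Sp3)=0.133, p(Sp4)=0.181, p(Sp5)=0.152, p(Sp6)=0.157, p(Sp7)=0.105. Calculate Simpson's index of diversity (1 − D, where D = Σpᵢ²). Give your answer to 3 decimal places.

0.852

D = 0.11² + 0.162² + 0.133² + 0.181² + 0.152² + 0.157² + 0.105² = 0.01210 + 0.02624 + 0.01769 + 0.03276 + 0.02310 + 0.02465 + 0.01102 = 0.14757 (working shown to 5 dp, full precision carried).
So 1 − D = 0.85243, i.e. 0.852 to 3 decimal places.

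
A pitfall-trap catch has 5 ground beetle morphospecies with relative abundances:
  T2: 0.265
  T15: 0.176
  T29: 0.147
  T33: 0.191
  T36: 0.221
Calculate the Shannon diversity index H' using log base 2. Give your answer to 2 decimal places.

Each pᵢ log₂ pᵢ term (working shown to 4 dp, full precision carried): 0.265×(-1.9159)=-0.5077, 0.176×(-2.5064)=-0.4411, 0.147×(-2.7661)=-0.4066, 0.191×(-2.3884)=-0.4562, 0.221×(-2.1779)=-0.4813.
Sum = -2.2929, so H' = 2.29.

2.29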